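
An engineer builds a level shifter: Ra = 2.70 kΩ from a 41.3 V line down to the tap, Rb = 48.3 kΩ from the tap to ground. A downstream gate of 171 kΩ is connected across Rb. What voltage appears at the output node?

The load sits in parallel with Rb: Rb‖R_L = (48.3 × 171) / (48.3 + 171) = 37.66 kΩ.
V_out = 41.3 × 37.66 / (2.70 + 37.66) = 41.3 × 37.66/40.36 = 38.5 V.
(Unloaded it would have been 39.1 V.)

V_out ≈ 38.5 V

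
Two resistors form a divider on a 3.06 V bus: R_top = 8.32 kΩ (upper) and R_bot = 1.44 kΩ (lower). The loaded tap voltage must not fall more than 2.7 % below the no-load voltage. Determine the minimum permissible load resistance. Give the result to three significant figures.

Output resistance R_th = R_top‖R_bot = (8.32 × 1.44)/9.760 = 1.228 kΩ.
The fractional drop is R_th/(R_th + R_L); requiring this ≤ 0.0270 gives R_L ≥ R_th(1/0.0270 − 1) = 1.228 × 36.04 = 44.2 kΩ.

R_L(min) ≈ 44.2 kΩ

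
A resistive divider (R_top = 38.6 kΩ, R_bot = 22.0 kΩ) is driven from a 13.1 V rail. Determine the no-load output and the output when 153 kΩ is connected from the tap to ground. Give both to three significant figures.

Unloaded: 4.76 V; loaded: 4.36 V

Open-circuit: V = 13.1 × 22.0/(38.6 + 22.0) = 4.76 V.
With the load, R_bot becomes R_bot‖R_L = 19.23 kΩ, so V = 13.1 × 19.23/57.83 = 4.36 V.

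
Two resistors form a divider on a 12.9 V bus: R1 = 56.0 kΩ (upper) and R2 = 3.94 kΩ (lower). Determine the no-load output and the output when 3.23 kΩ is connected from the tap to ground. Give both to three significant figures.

Unloaded: 0.848 V; loaded: 0.396 V

Open-circuit: V = 12.9 × 3.94/(56.0 + 3.94) = 0.848 V.
With the load, R2 becomes R2‖R_L = 1.775 kΩ, so V = 12.9 × 1.775/57.77 = 0.396 V.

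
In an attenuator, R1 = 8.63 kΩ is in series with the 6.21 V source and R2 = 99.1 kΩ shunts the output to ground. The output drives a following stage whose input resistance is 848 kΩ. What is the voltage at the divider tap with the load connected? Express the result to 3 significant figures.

V_out ≈ 5.66 V

The load sits in parallel with R2: R2‖R_L = (99.1 × 848) / (99.1 + 848) = 88.73 kΩ.
V_out = 6.21 × 88.73 / (8.63 + 88.73) = 6.21 × 88.73/97.36 = 5.66 V.
(Unloaded it would have been 5.71 V.)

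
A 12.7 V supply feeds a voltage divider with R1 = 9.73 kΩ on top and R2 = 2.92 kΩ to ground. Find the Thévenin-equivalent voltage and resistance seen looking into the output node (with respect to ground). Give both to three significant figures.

V_th = 2.93 V, R_th = 2.25 kΩ

V_th is the open-circuit tap voltage: 12.7 × 2.92/(9.73 + 2.92) = 2.93 V.
With the supply zeroed, R1 and R2 appear in parallel from the tap: R_th = R1‖R2 = (9.73 × 2.92)/12.65 = 2.25 kΩ.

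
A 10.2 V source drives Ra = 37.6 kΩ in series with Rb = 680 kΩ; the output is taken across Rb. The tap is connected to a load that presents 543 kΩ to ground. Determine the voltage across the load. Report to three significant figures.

The load sits in parallel with Rb: Rb‖R_L = (680 × 543) / (680 + 543) = 301.9 kΩ.
V_out = 10.2 × 301.9 / (37.6 + 301.9) = 10.2 × 301.9/339.5 = 9.07 V.

V_out ≈ 9.07 V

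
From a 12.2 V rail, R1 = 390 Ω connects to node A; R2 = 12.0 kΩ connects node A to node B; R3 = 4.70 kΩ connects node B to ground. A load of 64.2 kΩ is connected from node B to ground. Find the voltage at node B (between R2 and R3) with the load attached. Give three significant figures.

At node B, R3 is in parallel with the load: R3‖R_L = 4379 Ω.
Below node A the resistance is R2 + (R3‖R_L) = 16380 Ω, so V_A = 12.2 × 16380/16770 = 11.92 V.
Then V_B = V_A × (R3‖R_L)/(R2 + R3‖R_L) = 11.92 × 4379/16380 = 3.19 V.

V ≈ 3.19 V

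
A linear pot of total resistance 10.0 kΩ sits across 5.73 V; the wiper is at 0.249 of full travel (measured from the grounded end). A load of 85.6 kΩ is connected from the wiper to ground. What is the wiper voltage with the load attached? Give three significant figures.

V ≈ 1.40 V

The wiper splits the pot into (1−α)R = 7.510 kΩ above and αR = 2.490 kΩ below.
Lower section ‖ load = 2.420 kΩ.
V_wiper = 5.73 × 2.420/(7.510 + 2.420) = 1.40 V.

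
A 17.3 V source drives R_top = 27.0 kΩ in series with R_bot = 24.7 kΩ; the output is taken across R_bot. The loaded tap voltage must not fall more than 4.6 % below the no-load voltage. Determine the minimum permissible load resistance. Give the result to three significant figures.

Output resistance R_th = R_top‖R_bot = (27.0 × 24.7)/51.70 = 12.90 kΩ.
The fractional drop is R_th/(R_th + R_L); requiring this ≤ 0.0460 gives R_L ≥ R_th(1/0.0460 − 1) = 12.90 × 20.74 = 268 kΩ.

R_L(min) ≈ 268 kΩ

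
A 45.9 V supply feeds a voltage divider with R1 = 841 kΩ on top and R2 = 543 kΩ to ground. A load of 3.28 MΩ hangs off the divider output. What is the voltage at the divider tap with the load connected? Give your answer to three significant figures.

V_out ≈ 16.4 V

The load sits in parallel with R2: R2‖R_L = (543 × 3280) / (543 + 3280) = 465.9 kΩ.
V_out = 45.9 × 465.9 / (841 + 465.9) = 45.9 × 465.9/1307 = 16.4 V.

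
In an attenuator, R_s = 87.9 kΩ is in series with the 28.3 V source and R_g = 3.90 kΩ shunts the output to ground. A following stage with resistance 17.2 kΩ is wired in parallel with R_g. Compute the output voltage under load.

The load sits in parallel with R_g: R_g‖R_L = (3.90 × 17.2) / (3.90 + 17.2) = 3.179 kΩ.
V_out = 28.3 × 3.179 / (87.9 + 3.179) = 28.3 × 3.179/91.08 = 0.988 V.
(Unloaded it would have been 1.20 V.)

V_out ≈ 0.988 V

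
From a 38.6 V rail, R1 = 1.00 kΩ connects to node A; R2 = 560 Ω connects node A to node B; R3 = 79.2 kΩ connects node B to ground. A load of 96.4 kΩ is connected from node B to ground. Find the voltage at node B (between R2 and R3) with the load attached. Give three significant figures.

V ≈ 37.3 V

At node B, R3 is in parallel with the load: R3‖R_L = 43480 Ω.
Below node A the resistance is R2 + (R3‖R_L) = 44040 Ω, so V_A = 38.6 × 44040/45040 = 37.74 V.
Then V_B = V_A × (R3‖R_L)/(R2 + R3‖R_L) = 37.74 × 43480/44040 = 37.3 V.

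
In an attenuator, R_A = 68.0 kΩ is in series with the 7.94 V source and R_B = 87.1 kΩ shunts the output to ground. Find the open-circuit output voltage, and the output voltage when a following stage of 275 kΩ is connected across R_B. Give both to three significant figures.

Open-circuit: V = 7.94 × 87.1/(68.0 + 87.1) = 4.46 V.
With the load, R_B becomes R_B‖R_L = 66.15 kΩ, so V = 7.94 × 66.15/134.1 = 3.92 V.

Unloaded: 4.46 V; loaded: 3.92 V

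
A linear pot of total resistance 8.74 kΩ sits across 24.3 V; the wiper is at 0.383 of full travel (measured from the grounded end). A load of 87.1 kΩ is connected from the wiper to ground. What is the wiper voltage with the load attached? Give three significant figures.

V ≈ 9.09 V

The wiper splits the pot into (1−α)R = 5.393 kΩ above and αR = 3.347 kΩ below.
Lower section ‖ load = 3.224 kΩ.
V_wiper = 24.3 × 3.224/(5.393 + 3.224) = 9.09 V.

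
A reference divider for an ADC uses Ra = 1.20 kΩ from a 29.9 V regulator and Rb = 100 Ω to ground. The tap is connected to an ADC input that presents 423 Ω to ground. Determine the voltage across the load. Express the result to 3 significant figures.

V_out ≈ 1.89 V

The load sits in parallel with Rb: Rb‖R_L = (100 × 423) / (100 + 423) = 80.88 Ω.
V_out = 29.9 × 80.88 / (1200 + 80.88) = 29.9 × 80.88/1281 = 1.89 V.
(Unloaded it would have been 2.30 V.)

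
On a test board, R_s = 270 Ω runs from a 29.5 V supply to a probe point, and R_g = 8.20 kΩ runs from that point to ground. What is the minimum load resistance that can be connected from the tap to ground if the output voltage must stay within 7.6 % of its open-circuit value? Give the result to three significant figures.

Output resistance R_th = R_s‖R_g = (270 × 8200)/8470 = 261.4 Ω.
The fractional drop is R_th/(R_th + R_L); requiring this ≤ 0.0760 gives R_L ≥ R_th(1/0.0760 − 1) = 261.4 × 12.16 = 3.18 kΩ.

R_L(min) ≈ 3.18 kΩ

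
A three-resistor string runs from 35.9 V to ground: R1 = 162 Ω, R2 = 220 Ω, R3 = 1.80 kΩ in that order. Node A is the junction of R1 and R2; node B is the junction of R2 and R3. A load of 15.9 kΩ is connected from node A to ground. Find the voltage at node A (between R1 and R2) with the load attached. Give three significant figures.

Below node A the series string R2+R3 = 2020 Ω sits in parallel with the 15900 Ω load: 1792 Ω.
V_A = 35.9 × 1792/(162 + 1792) = 32.9 V.

V ≈ 32.9 V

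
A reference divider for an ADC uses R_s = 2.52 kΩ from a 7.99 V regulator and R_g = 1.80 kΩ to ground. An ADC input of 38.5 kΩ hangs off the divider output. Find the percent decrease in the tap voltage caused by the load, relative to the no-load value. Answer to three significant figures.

2.65 %

The divider's output (Thévenin) resistance is R_s‖R_g = 1.050 kΩ.
Fractional drop under load = R_th/(R_th + R_L) = 1.050 / (1.050 + 38.5) = 0.02655.
So the output falls by 2.65 %.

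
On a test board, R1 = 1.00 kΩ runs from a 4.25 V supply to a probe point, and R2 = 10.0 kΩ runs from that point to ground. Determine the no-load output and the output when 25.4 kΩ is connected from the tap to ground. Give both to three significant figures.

Open-circuit: V = 4.25 × 10.0/(1.00 + 10.0) = 3.86 V.
With the load, R2 becomes R2‖R_L = 7.175 kΩ, so V = 4.25 × 7.175/8.175 = 3.73 V.

Unloaded: 3.86 V; loaded: 3.73 V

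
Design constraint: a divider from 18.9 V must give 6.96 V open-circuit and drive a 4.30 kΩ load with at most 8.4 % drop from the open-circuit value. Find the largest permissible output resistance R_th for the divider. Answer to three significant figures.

Loading drop = R_th/(R_th + R_L) ≤ 0.0840, so R_th ≤ R_L · ε/(1−ε) = 4.30 kΩ × 0.0840/0.9160 = 394 Ω.
(Any R1, R2 with R2/(R1+R2) = 0.368 and R1‖R2 ≤ 394 Ω will meet the spec.)

R_th ≤ 394 Ω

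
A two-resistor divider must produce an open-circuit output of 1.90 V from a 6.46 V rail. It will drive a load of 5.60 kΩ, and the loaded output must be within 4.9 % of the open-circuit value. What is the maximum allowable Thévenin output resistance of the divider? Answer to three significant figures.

R_th ≤ 289 Ω

Loading drop = R_th/(R_th + R_L) ≤ 0.0490, so R_th ≤ R_L · ε/(1−ε) = 5.60 kΩ × 0.0490/0.9510 = 289 Ω.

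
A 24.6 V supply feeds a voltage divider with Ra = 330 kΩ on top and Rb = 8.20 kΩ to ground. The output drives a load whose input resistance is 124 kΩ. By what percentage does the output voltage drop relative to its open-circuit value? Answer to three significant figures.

The divider's output (Thévenin) resistance is Ra‖Rb = 8.001 kΩ.
Fractional drop under load = R_th/(R_th + R_L) = 8.001 / (8.001 + 124) = 0.06061.
So the output falls by 6.06 %.

6.06 %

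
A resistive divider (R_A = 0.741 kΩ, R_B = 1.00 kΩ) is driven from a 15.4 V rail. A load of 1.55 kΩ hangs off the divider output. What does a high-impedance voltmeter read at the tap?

V_out ≈ 6.94 V

The load sits in parallel with R_B: R_B‖R_L = (1000 × 1550) / (1000 + 1550) = 607.8 Ω.
V_out = 15.4 × 607.8 / (741 + 607.8) = 15.4 × 607.8/1349 = 6.94 V.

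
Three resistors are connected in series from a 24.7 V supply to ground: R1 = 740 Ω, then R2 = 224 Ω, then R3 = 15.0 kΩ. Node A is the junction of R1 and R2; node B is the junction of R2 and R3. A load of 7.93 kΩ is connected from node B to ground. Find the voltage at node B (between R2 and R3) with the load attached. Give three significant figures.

At node B, R3 is in parallel with the load: R3‖R_L = 5188 Ω.
Below node A the resistance is R2 + (R3‖R_L) = 5412 Ω, so V_A = 24.7 × 5412/6152 = 21.73 V.
Then V_B = V_A × (R3‖R_L)/(R2 + R3‖R_L) = 21.73 × 5188/5412 = 20.8 V.

V ≈ 20.8 V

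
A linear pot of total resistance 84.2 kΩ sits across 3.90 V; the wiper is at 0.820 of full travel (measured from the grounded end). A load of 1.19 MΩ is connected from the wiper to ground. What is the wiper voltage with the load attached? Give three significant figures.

The wiper splits the pot into (1−α)R = 15.16 kΩ above and αR = 69.04 kΩ below.
Lower section ‖ load = 65.26 kΩ.
V_wiper = 3.90 × 65.26/(15.16 + 65.26) = 3.16 V.

V ≈ 3.16 V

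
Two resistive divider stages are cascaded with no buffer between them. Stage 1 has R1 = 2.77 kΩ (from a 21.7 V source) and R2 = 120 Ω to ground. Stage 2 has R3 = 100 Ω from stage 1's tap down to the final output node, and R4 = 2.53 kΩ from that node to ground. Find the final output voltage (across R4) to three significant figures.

V_out ≈ 0.830 V

Stage 2 presents R3+R4 = 2630 Ω as a load on stage 1's tap.
Stage 1's lower leg becomes R2‖(R3+R4) = 114.8 Ω, so V_mid = 21.7 × 114.8/2885 = 0.8633 V.
Stage 2 is itself unloaded: V_out = V_mid × R4/(R3+R4) = 0.8633 × 2530/2630 = 0.830 V.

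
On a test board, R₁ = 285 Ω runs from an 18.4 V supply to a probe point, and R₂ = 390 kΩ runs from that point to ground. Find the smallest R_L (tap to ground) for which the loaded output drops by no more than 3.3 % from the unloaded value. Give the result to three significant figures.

Output resistance R_th = R₁‖R₂ = (285 × 390000)/390300 = 284.8 Ω.
The fractional drop is R_th/(R_th + R_L); requiring this ≤ 0.0330 gives R_L ≥ R_th(1/0.0330 − 1) = 284.8 × 29.30 = 8.35 kΩ.

R_L(min) ≈ 8.35 kΩ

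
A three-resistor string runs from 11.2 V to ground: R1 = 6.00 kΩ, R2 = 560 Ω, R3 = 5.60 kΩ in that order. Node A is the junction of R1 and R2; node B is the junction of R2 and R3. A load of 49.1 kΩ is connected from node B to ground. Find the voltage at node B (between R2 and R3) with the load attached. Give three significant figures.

V ≈ 4.86 V

At node B, R3 is in parallel with the load: R3‖R_L = 5027 Ω.
Below node A the resistance is R2 + (R3‖R_L) = 5587 Ω, so V_A = 11.2 × 5587/11590 = 5.400 V.
Then V_B = V_A × (R3‖R_L)/(R2 + R3‖R_L) = 5.400 × 5027/5587 = 4.86 V.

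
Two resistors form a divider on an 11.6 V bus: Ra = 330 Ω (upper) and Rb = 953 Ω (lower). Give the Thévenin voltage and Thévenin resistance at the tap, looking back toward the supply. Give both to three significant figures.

V_th is the open-circuit tap voltage: 11.6 × 953/(330 + 953) = 8.62 V.
With the supply zeroed, Ra and Rb appear in parallel from the tap: R_th = Ra‖Rb = (330 × 953)/1283 = 245 Ω.

V_th = 8.62 V, R_th = 245 Ω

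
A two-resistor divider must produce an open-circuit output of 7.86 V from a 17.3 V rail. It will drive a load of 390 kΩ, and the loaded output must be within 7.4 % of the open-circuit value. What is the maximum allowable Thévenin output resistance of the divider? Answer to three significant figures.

Loading drop = R_th/(R_th + R_L) ≤ 0.0740, so R_th ≤ R_L · ε/(1−ε) = 390 kΩ × 0.0740/0.9260 = 31.2 kΩ.

R_th ≤ 31.2 kΩ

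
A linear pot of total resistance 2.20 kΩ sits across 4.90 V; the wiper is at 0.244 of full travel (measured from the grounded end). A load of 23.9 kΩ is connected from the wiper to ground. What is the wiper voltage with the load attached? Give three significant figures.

V ≈ 1.18 V

The wiper splits the pot into (1−α)R = 1663 Ω above and αR = 536.8 Ω below.
Lower section ‖ load = 525.0 Ω.
V_wiper = 4.90 × 525.0/(1663 + 525.0) = 1.18 V.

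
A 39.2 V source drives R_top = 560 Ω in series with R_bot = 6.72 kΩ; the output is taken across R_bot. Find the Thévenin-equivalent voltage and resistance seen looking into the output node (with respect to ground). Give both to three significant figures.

V_th = 36.2 V, R_th = 517 Ω

V_th is the open-circuit tap voltage: 39.2 × 6720/(560 + 6720) = 36.2 V.
With the supply zeroed, R_top and R_bot appear in parallel from the tap: R_th = R_top‖R_bot = (560 × 6720)/7280 = 517 Ω.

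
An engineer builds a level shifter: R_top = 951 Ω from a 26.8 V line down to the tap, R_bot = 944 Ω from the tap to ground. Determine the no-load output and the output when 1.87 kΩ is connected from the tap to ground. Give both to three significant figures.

Unloaded: 13.4 V; loaded: 10.7 V

Open-circuit: V = 26.8 × 944/(951 + 944) = 13.4 V.
With the load, R_bot becomes R_bot‖R_L = 627.3 Ω, so V = 26.8 × 627.3/1578 = 10.7 V.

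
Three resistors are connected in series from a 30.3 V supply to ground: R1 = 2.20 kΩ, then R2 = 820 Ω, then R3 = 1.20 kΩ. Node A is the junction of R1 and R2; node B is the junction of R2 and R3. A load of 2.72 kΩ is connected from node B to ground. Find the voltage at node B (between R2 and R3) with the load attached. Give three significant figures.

V ≈ 6.55 V

At node B, R3 is in parallel with the load: R3‖R_L = 832.7 Ω.
Below node A the resistance is R2 + (R3‖R_L) = 1653 Ω, so V_A = 30.3 × 1653/3853 = 13.00 V.
Then V_B = V_A × (R3‖R_L)/(R2 + R3‖R_L) = 13.00 × 832.7/1653 = 6.55 V.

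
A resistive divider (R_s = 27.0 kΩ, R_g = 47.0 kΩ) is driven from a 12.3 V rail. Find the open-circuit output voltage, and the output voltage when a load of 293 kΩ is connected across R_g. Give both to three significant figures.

Unloaded: 7.81 V; loaded: 7.38 V

Open-circuit: V = 12.3 × 47.0/(27.0 + 47.0) = 7.81 V.
With the load, R_g becomes R_g‖R_L = 40.50 kΩ, so V = 12.3 × 40.50/67.50 = 7.38 V.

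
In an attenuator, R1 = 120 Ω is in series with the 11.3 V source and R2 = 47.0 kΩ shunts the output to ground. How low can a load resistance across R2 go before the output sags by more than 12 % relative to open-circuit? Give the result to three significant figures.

R_L(min) ≈ 878 Ω

Output resistance R_th = R1‖R2 = (120 × 47000)/47120 = 119.7 Ω.
The fractional drop is R_th/(R_th + R_L); requiring this ≤ 0.120 gives R_L ≥ R_th(1/0.120 − 1) = 119.7 × 7.333 = 878 Ω.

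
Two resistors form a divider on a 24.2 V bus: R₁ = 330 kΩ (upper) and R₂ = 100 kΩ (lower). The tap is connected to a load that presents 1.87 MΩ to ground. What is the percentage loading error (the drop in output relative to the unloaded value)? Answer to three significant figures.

3.94 %

The divider's output (Thévenin) resistance is R₁‖R₂ = 76.74 kΩ.
Fractional drop under load = R_th/(R_th + R_L) = 76.74 / (76.74 + 1870) = 0.03942.
So the output falls by 3.94 %.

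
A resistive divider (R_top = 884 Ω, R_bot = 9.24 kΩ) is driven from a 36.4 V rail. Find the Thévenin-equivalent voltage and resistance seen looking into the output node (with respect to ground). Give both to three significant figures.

V_th = 33.2 V, R_th = 807 Ω

V_th is the open-circuit tap voltage: 36.4 × 9240/(884 + 9240) = 33.2 V.
With the supply zeroed, R_top and R_bot appear in parallel from the tap: R_th = R_top‖R_bot = (884 × 9240)/10120 = 807 Ω.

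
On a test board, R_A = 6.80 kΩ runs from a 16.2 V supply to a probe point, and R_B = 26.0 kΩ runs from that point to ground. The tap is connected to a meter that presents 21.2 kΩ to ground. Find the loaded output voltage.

The load sits in parallel with R_B: R_B‖R_L = (26.0 × 21.2) / (26.0 + 21.2) = 11.68 kΩ.
V_out = 16.2 × 11.68 / (6.80 + 11.68) = 16.2 × 11.68/18.48 = 10.2 V.
(Unloaded it would have been 12.8 V.)

V_out ≈ 10.2 V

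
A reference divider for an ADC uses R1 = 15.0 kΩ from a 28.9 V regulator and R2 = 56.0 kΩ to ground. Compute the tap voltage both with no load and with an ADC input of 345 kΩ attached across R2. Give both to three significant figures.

Unloaded: 22.8 V; loaded: 22.0 V

Open-circuit: V = 28.9 × 56.0/(15.0 + 56.0) = 22.8 V.
With the load, R2 becomes R2‖R_L = 48.18 kΩ, so V = 28.9 × 48.18/63.18 = 22.0 V.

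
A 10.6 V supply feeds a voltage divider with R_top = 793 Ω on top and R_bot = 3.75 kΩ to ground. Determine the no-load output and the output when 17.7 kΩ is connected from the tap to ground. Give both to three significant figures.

Open-circuit: V = 10.6 × 3750/(793 + 3750) = 8.75 V.
With the load, R_bot becomes R_bot‖R_L = 3094 Ω, so V = 10.6 × 3094/3887 = 8.44 V.

Unloaded: 8.75 V; loaded: 8.44 V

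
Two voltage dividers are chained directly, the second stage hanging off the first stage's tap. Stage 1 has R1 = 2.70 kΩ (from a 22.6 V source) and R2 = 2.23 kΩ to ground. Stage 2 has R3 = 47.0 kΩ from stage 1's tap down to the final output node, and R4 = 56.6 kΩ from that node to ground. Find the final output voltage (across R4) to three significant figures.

V_out ≈ 5.52 V

Stage 2 presents R3+R4 = 103.6 kΩ as a load on stage 1's tap.
Stage 1's lower leg becomes R2‖(R3+R4) = 2.183 kΩ, so V_mid = 22.6 × 2.183/4.883 = 10.10 V.
Stage 2 is itself unloaded: V_out = V_mid × R4/(R3+R4) = 10.10 × 56.6/103.6 = 5.52 V.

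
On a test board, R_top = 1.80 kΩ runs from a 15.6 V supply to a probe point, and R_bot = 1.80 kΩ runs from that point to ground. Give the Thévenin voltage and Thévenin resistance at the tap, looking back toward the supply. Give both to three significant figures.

V_th = 7.80 V, R_th = 900 Ω

V_th is the open-circuit tap voltage: 15.6 × 1.80/(1.80 + 1.80) = 7.80 V.
With the supply zeroed, R_top and R_bot appear in parallel from the tap: R_th = R_top‖R_bot = (1.80 × 1.80)/3.600 = 900 Ω.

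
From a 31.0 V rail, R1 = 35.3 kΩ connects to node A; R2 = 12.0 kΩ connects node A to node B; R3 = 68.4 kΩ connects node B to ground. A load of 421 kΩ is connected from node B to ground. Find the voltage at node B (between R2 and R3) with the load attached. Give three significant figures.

At node B, R3 is in parallel with the load: R3‖R_L = 58.84 kΩ.
Below node A the resistance is R2 + (R3‖R_L) = 70.84 kΩ, so V_A = 31.0 × 70.84/106.1 = 20.69 V.
Then V_B = V_A × (R3‖R_L)/(R2 + R3‖R_L) = 20.69 × 58.84/70.84 = 17.2 V.

V ≈ 17.2 V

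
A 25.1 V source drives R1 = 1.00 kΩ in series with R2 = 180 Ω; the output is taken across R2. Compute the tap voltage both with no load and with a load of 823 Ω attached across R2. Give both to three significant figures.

Unloaded: 3.83 V; loaded: 3.23 V

Open-circuit: V = 25.1 × 180/(1000 + 180) = 3.83 V.
With the load, R2 becomes R2‖R_L = 147.7 Ω, so V = 25.1 × 147.7/1148 = 3.23 V.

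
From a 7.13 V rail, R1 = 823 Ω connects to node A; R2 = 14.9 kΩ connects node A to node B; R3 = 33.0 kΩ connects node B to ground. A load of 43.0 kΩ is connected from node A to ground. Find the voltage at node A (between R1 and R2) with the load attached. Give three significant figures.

Below node A the series string R2+R3 = 47900 Ω sits in parallel with the 43000 Ω load: 22660 Ω.
V_A = 7.13 × 22660/(823 + 22660) = 6.88 V.

V ≈ 6.88 V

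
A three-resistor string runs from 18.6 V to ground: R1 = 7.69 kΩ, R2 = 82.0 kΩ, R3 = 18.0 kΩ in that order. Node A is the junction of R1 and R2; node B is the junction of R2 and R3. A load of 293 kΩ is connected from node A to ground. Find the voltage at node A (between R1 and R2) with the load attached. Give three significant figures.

Below node A the series string R2+R3 = 100.0 kΩ sits in parallel with the 293 kΩ load: 74.55 kΩ.
V_A = 18.6 × 74.55/(7.69 + 74.55) = 16.9 V.

V ≈ 16.9 V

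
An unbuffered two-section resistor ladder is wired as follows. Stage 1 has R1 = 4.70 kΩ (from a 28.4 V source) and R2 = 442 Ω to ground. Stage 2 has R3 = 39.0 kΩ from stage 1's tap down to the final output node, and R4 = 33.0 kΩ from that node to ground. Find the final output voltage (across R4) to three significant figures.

Stage 2 presents R3+R4 = 72000 Ω as a load on stage 1's tap.
Stage 1's lower leg becomes R2‖(R3+R4) = 439.3 Ω, so V_mid = 28.4 × 439.3/5139 = 2.428 V.
Stage 2 is itself unloaded: V_out = V_mid × R4/(R3+R4) = 2.428 × 33000/72000 = 1.11 V.

V_out ≈ 1.11 V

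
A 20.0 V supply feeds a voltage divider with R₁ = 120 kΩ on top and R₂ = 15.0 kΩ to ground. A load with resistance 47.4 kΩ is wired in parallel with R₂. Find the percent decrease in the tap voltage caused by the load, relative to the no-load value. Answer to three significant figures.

The divider's output (Thévenin) resistance is R₁‖R₂ = 13.33 kΩ.
Fractional drop under load = R_th/(R_th + R_L) = 13.33 / (13.33 + 47.4) = 0.2195.
So the output falls by 22.0 %.

22.0 %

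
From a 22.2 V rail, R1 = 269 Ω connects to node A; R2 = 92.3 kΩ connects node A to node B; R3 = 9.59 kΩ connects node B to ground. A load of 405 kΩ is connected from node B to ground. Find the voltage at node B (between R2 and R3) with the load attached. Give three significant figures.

At node B, R3 is in parallel with the load: R3‖R_L = 9368 Ω.
Below node A the resistance is R2 + (R3‖R_L) = 101700 Ω, so V_A = 22.2 × 101700/101900 = 22.14 V.
Then V_B = V_A × (R3‖R_L)/(R2 + R3‖R_L) = 22.14 × 9368/101700 = 2.04 V.

V ≈ 2.04 V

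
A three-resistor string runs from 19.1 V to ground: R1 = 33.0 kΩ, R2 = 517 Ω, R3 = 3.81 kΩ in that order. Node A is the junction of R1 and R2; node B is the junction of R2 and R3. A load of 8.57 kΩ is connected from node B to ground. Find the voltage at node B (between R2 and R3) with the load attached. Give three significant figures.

V ≈ 1.39 V

At node B, R3 is in parallel with the load: R3‖R_L = 2637 Ω.
Below node A the resistance is R2 + (R3‖R_L) = 3154 Ω, so V_A = 19.1 × 3154/36150 = 1.666 V.
Then V_B = V_A × (R3‖R_L)/(R2 + R3‖R_L) = 1.666 × 2637/3154 = 1.39 V.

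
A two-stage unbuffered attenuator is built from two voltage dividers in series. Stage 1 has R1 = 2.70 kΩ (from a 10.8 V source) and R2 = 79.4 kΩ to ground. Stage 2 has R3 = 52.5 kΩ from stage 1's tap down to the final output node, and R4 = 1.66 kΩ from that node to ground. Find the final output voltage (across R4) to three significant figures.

V_out ≈ 0.305 V

Stage 2 presents R3+R4 = 54.16 kΩ as a load on stage 1's tap.
Stage 1's lower leg becomes R2‖(R3+R4) = 32.20 kΩ, so V_mid = 10.8 × 32.20/34.90 = 9.964 V.
Stage 2 is itself unloaded: V_out = V_mid × R4/(R3+R4) = 9.964 × 1.66/54.16 = 0.305 V.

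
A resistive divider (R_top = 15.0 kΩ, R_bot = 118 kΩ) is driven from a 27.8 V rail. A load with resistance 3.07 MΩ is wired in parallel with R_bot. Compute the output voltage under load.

The load sits in parallel with R_bot: R_bot‖R_L = (118 × 3070) / (118 + 3070) = 113.6 kΩ.
V_out = 27.8 × 113.6 / (15.0 + 113.6) = 27.8 × 113.6/128.6 = 24.6 V.
(Unloaded it would have been 24.7 V.)

V_out ≈ 24.6 V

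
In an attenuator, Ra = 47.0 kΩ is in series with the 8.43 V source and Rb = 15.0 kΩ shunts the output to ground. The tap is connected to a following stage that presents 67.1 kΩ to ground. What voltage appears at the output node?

V_out ≈ 1.74 V

The load sits in parallel with Rb: Rb‖R_L = (15.0 × 67.1) / (15.0 + 67.1) = 12.26 kΩ.
V_out = 8.43 × 12.26 / (47.0 + 12.26) = 8.43 × 12.26/59.26 = 1.74 V.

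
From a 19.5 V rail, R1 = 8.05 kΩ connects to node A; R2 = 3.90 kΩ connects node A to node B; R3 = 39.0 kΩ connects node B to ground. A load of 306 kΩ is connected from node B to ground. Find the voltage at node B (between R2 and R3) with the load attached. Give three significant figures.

At node B, R3 is in parallel with the load: R3‖R_L = 34.59 kΩ.
Below node A the resistance is R2 + (R3‖R_L) = 38.49 kΩ, so V_A = 19.5 × 38.49/46.54 = 16.13 V.
Then V_B = V_A × (R3‖R_L)/(R2 + R3‖R_L) = 16.13 × 34.59/38.49 = 14.5 V.

V ≈ 14.5 V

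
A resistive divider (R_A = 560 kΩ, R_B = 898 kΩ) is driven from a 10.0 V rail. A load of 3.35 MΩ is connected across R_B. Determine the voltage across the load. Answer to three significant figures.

The load sits in parallel with R_B: R_B‖R_L = (898 × 3350) / (898 + 3350) = 708.2 kΩ.
V_out = 10.0 × 708.2 / (560 + 708.2) = 10.0 × 708.2/1268 = 5.58 V.

V_out ≈ 5.58 V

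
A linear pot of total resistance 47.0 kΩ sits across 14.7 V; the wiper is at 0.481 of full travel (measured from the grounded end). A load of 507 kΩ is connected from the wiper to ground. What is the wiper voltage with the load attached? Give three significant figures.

The wiper splits the pot into (1−α)R = 24.39 kΩ above and αR = 22.61 kΩ below.
Lower section ‖ load = 21.64 kΩ.
V_wiper = 14.7 × 21.64/(24.39 + 21.64) = 6.91 V.

V ≈ 6.91 V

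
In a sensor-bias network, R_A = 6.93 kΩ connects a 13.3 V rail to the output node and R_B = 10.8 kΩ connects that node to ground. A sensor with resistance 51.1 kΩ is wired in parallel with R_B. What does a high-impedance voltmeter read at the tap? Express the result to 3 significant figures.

V_out ≈ 7.48 V

The load sits in parallel with R_B: R_B‖R_L = (10.8 × 51.1) / (10.8 + 51.1) = 8.916 kΩ.
V_out = 13.3 × 8.916 / (6.93 + 8.916) = 13.3 × 8.916/15.85 = 7.48 V.
(Unloaded it would have been 8.10 V.)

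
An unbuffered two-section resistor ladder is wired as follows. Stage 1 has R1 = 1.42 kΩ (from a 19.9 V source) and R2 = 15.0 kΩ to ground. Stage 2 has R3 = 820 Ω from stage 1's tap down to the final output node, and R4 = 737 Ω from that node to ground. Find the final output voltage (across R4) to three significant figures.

V_out ≈ 4.69 V

Stage 2 presents R3+R4 = 1557 Ω as a load on stage 1's tap.
Stage 1's lower leg becomes R2‖(R3+R4) = 1411 Ω, so V_mid = 19.9 × 1411/2831 = 9.917 V.
Stage 2 is itself unloaded: V_out = V_mid × R4/(R3+R4) = 9.917 × 737/1557 = 4.69 V.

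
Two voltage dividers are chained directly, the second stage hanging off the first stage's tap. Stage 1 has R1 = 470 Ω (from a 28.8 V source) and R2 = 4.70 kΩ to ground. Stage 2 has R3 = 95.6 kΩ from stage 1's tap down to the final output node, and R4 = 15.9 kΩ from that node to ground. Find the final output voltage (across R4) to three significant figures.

V_out ≈ 3.72 V

Stage 2 presents R3+R4 = 111500 Ω as a load on stage 1's tap.
Stage 1's lower leg becomes R2‖(R3+R4) = 4510 Ω, so V_mid = 28.8 × 4510/4980 = 26.08 V.
Stage 2 is itself unloaded: V_out = V_mid × R4/(R3+R4) = 26.08 × 15900/111500 = 3.72 V.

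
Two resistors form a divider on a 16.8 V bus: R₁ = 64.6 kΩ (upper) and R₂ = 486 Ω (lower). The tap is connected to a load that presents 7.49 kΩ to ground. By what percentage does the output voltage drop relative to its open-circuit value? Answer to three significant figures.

6.05 %

The divider's output (Thévenin) resistance is R₁‖R₂ = 482.4 Ω.
Fractional drop under load = R_th/(R_th + R_L) = 482.4 / (482.4 + 7490) = 0.06051.
So the output falls by 6.05 %.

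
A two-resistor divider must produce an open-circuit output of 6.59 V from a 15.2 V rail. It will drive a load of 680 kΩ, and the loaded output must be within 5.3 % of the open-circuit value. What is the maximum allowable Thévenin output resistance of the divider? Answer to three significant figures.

R_th ≤ 38.1 kΩ

Loading drop = R_th/(R_th + R_L) ≤ 0.0530, so R_th ≤ R_L · ε/(1−ε) = 680 kΩ × 0.0530/0.9470 = 38.1 kΩ.
(Any R1, R2 with R2/(R1+R2) = 0.434 and R1‖R2 ≤ 38.1 kΩ will meet the spec.)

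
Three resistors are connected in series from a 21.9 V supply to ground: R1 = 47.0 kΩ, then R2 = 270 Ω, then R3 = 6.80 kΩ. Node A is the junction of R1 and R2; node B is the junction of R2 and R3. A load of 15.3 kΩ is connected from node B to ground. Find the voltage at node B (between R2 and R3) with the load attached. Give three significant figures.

At node B, R3 is in parallel with the load: R3‖R_L = 4708 Ω.
Below node A the resistance is R2 + (R3‖R_L) = 4978 Ω, so V_A = 21.9 × 4978/51980 = 2.097 V.
Then V_B = V_A × (R3‖R_L)/(R2 + R3‖R_L) = 2.097 × 4708/4978 = 1.98 V.

V ≈ 1.98 V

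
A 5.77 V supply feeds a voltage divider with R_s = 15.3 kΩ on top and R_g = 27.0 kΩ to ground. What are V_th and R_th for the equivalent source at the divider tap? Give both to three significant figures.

V_th = 3.68 V, R_th = 9.77 kΩ

V_th is the open-circuit tap voltage: 5.77 × 27.0/(15.3 + 27.0) = 3.68 V.
With the supply zeroed, R_s and R_g appear in parallel from the tap: R_th = R_s‖R_g = (15.3 × 27.0)/42.30 = 9.77 kΩ.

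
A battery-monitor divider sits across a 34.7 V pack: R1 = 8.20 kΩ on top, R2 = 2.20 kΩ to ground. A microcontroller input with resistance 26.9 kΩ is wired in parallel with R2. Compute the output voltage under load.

The load sits in parallel with R2: R2‖R_L = (2.20 × 26.9) / (2.20 + 26.9) = 2.034 kΩ.
V_out = 34.7 × 2.034 / (8.20 + 2.034) = 34.7 × 2.034/10.23 = 6.90 V.

V_out ≈ 6.90 V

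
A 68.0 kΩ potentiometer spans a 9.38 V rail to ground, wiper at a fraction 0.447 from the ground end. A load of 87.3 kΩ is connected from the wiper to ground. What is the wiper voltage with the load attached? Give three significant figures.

V ≈ 3.52 V

The wiper splits the pot into (1−α)R = 37.60 kΩ above and αR = 30.40 kΩ below.
Lower section ‖ load = 22.55 kΩ.
V_wiper = 9.38 × 22.55/(37.60 + 22.55) = 3.52 V.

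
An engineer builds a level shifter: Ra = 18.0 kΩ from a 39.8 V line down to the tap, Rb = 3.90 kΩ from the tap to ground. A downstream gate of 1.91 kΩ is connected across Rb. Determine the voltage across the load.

V_out ≈ 2.65 V

The load sits in parallel with Rb: Rb‖R_L = (3.90 × 1.91) / (3.90 + 1.91) = 1.282 kΩ.
V_out = 39.8 × 1.282 / (18.0 + 1.282) = 39.8 × 1.282/19.28 = 2.65 V.
(Unloaded it would have been 7.09 V.)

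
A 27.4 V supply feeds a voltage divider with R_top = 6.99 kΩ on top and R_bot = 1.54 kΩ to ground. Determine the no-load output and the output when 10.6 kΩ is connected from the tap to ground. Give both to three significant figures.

Open-circuit: V = 27.4 × 1.54/(6.99 + 1.54) = 4.95 V.
With the load, R_bot becomes R_bot‖R_L = 1.345 kΩ, so V = 27.4 × 1.345/8.335 = 4.42 V.

Unloaded: 4.95 V; loaded: 4.42 V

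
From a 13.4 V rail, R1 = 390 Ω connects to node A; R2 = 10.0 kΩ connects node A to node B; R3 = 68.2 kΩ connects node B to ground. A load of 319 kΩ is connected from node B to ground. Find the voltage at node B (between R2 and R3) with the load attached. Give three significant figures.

V ≈ 11.3 V

At node B, R3 is in parallel with the load: R3‖R_L = 56190 Ω.
Below node A the resistance is R2 + (R3‖R_L) = 66190 Ω, so V_A = 13.4 × 66190/66580 = 13.32 V.
Then V_B = V_A × (R3‖R_L)/(R2 + R3‖R_L) = 13.32 × 56190/66190 = 11.3 V.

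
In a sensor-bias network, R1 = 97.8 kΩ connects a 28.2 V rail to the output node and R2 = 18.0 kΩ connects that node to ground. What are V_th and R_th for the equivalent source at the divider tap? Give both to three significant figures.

V_th is the open-circuit tap voltage: 28.2 × 18.0/(97.8 + 18.0) = 4.38 V.
With the supply zeroed, R1 and R2 appear in parallel from the tap: R_th = R1‖R2 = (97.8 × 18.0)/115.8 = 15.2 kΩ.

V_th = 4.38 V, R_th = 15.2 kΩ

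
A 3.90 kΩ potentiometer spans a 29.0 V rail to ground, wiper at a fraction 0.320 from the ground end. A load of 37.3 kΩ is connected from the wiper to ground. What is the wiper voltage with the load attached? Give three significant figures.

V ≈ 9.07 V

The wiper splits the pot into (1−α)R = 2.652 kΩ above and αR = 1.248 kΩ below.
Lower section ‖ load = 1.208 kΩ.
V_wiper = 29.0 × 1.208/(2.652 + 1.208) = 9.07 V.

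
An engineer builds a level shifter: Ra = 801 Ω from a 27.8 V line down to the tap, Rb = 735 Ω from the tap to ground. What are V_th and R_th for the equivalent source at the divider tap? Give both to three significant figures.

V_th = 13.3 V, R_th = 383 Ω

V_th is the open-circuit tap voltage: 27.8 × 735/(801 + 735) = 13.3 V.
With the supply zeroed, Ra and Rb appear in parallel from the tap: R_th = Ra‖Rb = (801 × 735)/1536 = 383 Ω.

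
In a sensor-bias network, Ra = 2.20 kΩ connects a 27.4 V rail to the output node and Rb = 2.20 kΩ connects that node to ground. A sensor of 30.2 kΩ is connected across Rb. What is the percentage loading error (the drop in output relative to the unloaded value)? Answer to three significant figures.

The divider's output (Thévenin) resistance is Ra‖Rb = 1.100 kΩ.
Fractional drop under load = R_th/(R_th + R_L) = 1.100 / (1.100 + 30.2) = 0.03514.
So the output falls by 3.51 %.

3.51 %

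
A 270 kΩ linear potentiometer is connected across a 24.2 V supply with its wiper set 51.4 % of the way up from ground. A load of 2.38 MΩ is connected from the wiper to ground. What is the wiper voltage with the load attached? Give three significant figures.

V ≈ 12.1 V

The wiper splits the pot into (1−α)R = 131.2 kΩ above and αR = 138.8 kΩ below.
Lower section ‖ load = 131.1 kΩ.
V_wiper = 24.2 × 131.1/(131.2 + 131.1) = 12.1 V.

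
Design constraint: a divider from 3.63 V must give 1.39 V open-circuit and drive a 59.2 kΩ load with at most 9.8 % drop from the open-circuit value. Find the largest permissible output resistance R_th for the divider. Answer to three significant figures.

R_th ≤ 6.43 kΩ

Loading drop = R_th/(R_th + R_L) ≤ 0.0980, so R_th ≤ R_L · ε/(1−ε) = 59.2 kΩ × 0.0980/0.9020 = 6.43 kΩ.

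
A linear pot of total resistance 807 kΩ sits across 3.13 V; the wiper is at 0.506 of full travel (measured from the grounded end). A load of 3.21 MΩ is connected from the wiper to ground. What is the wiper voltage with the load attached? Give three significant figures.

The wiper splits the pot into (1−α)R = 398.7 kΩ above and αR = 408.3 kΩ below.
Lower section ‖ load = 362.3 kΩ.
V_wiper = 3.13 × 362.3/(398.7 + 362.3) = 1.49 V.

V ≈ 1.49 V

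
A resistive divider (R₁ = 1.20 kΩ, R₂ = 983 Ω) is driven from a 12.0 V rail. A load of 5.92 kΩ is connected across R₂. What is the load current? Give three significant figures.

R₂‖R_L = 843.0 Ω; V_out = 12.0 × 843.0/2043 = 4.952 V.
I_L = V_out / R_L = 4.952 / 5.92 kΩ = 0.836 mA.

I_L ≈ 0.836 mA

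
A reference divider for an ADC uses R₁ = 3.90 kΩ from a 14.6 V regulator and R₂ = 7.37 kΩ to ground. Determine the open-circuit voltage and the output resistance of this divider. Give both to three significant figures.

V_th is the open-circuit tap voltage: 14.6 × 7.37/(3.90 + 7.37) = 9.55 V.
With the supply zeroed, R₁ and R₂ appear in parallel from the tap: R_th = R₁‖R₂ = (3.90 × 7.37)/11.27 = 2.55 kΩ.

V_th = 9.55 V, R_th = 2.55 kΩ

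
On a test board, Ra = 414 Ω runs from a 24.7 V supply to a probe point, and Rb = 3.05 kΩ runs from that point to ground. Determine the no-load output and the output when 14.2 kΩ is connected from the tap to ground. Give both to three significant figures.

Open-circuit: V = 24.7 × 3050/(414 + 3050) = 21.7 V.
With the load, Rb becomes Rb‖R_L = 2511 Ω, so V = 24.7 × 2511/2925 = 21.2 V.

Unloaded: 21.7 V; loaded: 21.2 V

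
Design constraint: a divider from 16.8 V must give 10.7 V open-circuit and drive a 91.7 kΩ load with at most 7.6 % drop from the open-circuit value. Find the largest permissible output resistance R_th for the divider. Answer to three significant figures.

Loading drop = R_th/(R_th + R_L) ≤ 0.0760, so R_th ≤ R_L · ε/(1−ε) = 91.7 kΩ × 0.0760/0.9240 = 7.54 kΩ.

R_th ≤ 7.54 kΩ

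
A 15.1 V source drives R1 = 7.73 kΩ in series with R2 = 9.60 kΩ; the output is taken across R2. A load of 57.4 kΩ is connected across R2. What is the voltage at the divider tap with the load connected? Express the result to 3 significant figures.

The load sits in parallel with R2: R2‖R_L = (9.60 × 57.4) / (9.60 + 57.4) = 8.224 kΩ.
V_out = 15.1 × 8.224 / (7.73 + 8.224) = 15.1 × 8.224/15.95 = 7.78 V.

V_out ≈ 7.78 V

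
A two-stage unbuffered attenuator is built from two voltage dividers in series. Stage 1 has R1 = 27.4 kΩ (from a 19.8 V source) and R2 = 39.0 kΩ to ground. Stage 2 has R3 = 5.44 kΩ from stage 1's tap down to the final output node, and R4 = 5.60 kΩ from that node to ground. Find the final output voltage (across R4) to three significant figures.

Stage 2 presents R3+R4 = 11.04 kΩ as a load on stage 1's tap.
Stage 1's lower leg becomes R2‖(R3+R4) = 8.604 kΩ, so V_mid = 19.8 × 8.604/36.00 = 4.732 V.
Stage 2 is itself unloaded: V_out = V_mid × R4/(R3+R4) = 4.732 × 5.60/11.04 = 2.40 V.

V_out ≈ 2.40 V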